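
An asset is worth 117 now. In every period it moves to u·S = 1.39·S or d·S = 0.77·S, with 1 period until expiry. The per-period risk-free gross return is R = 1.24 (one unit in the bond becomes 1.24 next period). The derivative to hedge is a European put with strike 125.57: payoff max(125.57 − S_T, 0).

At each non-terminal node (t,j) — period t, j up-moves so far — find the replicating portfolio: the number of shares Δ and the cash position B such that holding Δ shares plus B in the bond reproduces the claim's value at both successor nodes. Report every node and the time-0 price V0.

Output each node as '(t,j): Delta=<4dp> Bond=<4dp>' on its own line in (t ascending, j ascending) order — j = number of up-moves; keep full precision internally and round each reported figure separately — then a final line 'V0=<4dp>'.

(0,0): Delta=-0.4891 Bond=64.1483
V0=6.9225

Since d<R<u, set p* = (R−d)/(u−d) = 0.7581; price each node as the discounted p*-expectation of its children.
Payoff layer (t=1): V(1,0)=35.4800, V(1,1)=0.0000
  t=0,j=0: stock 117.0000 → up 162.6300 (V=0.0000), down 90.0900 (V=35.4800). Price 6.9225; hedge Δ=-0.4891, bond B=64.1483.
Root portfolio cost Δ·117+B reproduces V0=6.9225.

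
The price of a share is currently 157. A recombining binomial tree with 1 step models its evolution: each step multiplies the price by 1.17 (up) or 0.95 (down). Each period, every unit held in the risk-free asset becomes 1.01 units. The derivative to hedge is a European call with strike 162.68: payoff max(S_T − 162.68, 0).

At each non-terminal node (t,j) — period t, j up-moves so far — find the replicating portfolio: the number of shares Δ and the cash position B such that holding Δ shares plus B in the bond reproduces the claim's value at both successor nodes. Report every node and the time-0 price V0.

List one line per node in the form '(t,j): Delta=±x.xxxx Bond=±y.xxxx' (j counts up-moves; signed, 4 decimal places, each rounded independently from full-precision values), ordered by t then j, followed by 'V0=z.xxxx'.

Risk-neutral probability p* = (R−d)/(u−d) = (1.01−0.95)/(1.17−0.95) = 0.2727.
Terminal values V(1,·): V(1,0)=0.0000, V(1,1)=21.0100
(0,0): S=157.0000. Δ = (V_up−V_dn)/(S_up−S_dn) = (21.0100−0.0000)/(183.6900−149.1500) = 0.6083. V = [p*·21.0100 + (1−p*)·0.0000]/1.01 = 5.6733. B = V − Δ·S = -89.8267.
Root portfolio cost Δ·157+B reproduces V0=5.6733.

(0,0): Delta=0.6083 Bond=-89.8267
V0=5.6733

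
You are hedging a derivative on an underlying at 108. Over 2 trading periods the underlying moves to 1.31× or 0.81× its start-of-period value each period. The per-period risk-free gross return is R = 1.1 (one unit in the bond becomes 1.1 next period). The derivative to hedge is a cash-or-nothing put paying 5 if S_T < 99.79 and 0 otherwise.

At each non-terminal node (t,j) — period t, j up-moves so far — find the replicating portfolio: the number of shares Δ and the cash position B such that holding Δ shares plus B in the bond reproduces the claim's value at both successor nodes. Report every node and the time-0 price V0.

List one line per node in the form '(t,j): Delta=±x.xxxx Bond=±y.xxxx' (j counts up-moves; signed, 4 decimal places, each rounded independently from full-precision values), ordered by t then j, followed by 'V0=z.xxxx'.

(0,0): Delta=-0.0354 Bond=4.5471
(1,0): Delta=-0.1143 Bond=11.9091
(1,1): Delta=0.0000 Bond=0.0000
V0=0.7289

Under the risk-neutral measure, an up-move has probability p* = (R−d)/(u−d) = 0.5800 and values discount at R = 1.1.
Terminal payoffs: V(2,0)=5.0000, V(2,1)=0.0000, V(2,2)=0.0000
Node (1,0) S=87.4800: V=(p*·0.0000+(1−p*)·5.0000)/1.1=1.9091; Δ=(0.0000−5.0000)/(114.5988−70.8588)=-0.1143; B=V−Δ·S=11.9091
Node (1,1) S=141.4800: V=(p*·0.0000+(1−p*)·0.0000)/1.1=0.0000; Δ=(0.0000−0.0000)/(185.3388−114.5988)=0.0000; B=V−Δ·S=0.0000
Node (0,0) S=108.0000: V=(p*·0.0000+(1−p*)·1.9091)/1.1=0.7289; Δ=(0.0000−1.9091)/(141.4800−87.4800)=-0.0354; B=V−Δ·S=4.5471
Check: Δ(0,0)·S0 + B(0,0) = 0.7289 = V0.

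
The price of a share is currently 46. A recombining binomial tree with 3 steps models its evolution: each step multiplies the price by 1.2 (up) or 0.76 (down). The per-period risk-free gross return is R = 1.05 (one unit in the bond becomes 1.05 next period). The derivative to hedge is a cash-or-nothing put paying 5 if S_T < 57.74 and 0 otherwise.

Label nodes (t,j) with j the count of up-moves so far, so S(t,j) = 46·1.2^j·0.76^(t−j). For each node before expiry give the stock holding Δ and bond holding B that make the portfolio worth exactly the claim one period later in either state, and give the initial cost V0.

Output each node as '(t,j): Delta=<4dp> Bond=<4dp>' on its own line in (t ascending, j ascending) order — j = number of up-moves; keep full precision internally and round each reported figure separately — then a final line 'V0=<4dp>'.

(0,0): Delta=-0.0973 Bond=7.5600
(1,0): Delta=0.0000 Bond=4.5351
(1,1): Delta=-0.1292 Bond=9.6981
(2,0): Delta=0.0000 Bond=4.7619
(2,1): Delta=0.0000 Bond=4.7619
(2,2): Delta=-0.1716 Bond=12.9870
V0=3.0826

The replicating-portfolio and risk-neutral prices coincide; use p* = (1.05−0.76)/(1.2−0.76) = 0.6591 for the latter.
Payoff layer (t=3): V(3,0)=5.0000, V(3,1)=5.0000, V(3,2)=5.0000, V(3,3)=0.0000
(2,0): S=26.5696. Δ = (V_up−V_dn)/(S_up−S_dn) = (5.0000−5.0000)/(31.8835−20.1929) = 0.0000. V = [p*·5.0000 + (1−p*)·5.0000]/1.05 = 4.7619. B = V − Δ·S = 4.7619.
(2,1): S=41.9520. Δ = (V_up−V_dn)/(S_up−S_dn) = (5.0000−5.0000)/(50.3424−31.8835) = 0.0000. V = [p*·5.0000 + (1−p*)·5.0000]/1.05 = 4.7619. B = V − Δ·S = 4.7619.
(2,2): S=66.2400. Δ = (V_up−V_dn)/(S_up−S_dn) = (0.0000−5.0000)/(79.4880−50.3424) = -0.1716. V = [p*·0.0000 + (1−p*)·5.0000]/1.05 = 1.6234. B = V − Δ·S = 12.9870.
(1,0): S=34.9600. Δ = (V_up−V_dn)/(S_up−S_dn) = (4.7619−4.7619)/(41.9520−26.5696) = 0.0000. V = [p*·4.7619 + (1−p*)·4.7619]/1.05 = 4.5351. B = V − Δ·S = 4.5351.
(1,1): S=55.2000. Δ = (V_up−V_dn)/(S_up−S_dn) = (1.6234−4.7619)/(66.2400−41.9520) = -0.1292. V = [p*·1.6234 + (1−p*)·4.7619]/1.05 = 2.5651. B = V − Δ·S = 9.6981.
(0,0): S=46.0000. Δ = (V_up−V_dn)/(S_up−S_dn) = (2.5651−4.5351)/(55.2000−34.9600) = -0.0973. V = [p*·2.5651 + (1−p*)·4.5351]/1.05 = 3.0826. B = V − Δ·S = 7.5600.
The time-0 hedge costs 3.0826, which is the no-arbitrage price.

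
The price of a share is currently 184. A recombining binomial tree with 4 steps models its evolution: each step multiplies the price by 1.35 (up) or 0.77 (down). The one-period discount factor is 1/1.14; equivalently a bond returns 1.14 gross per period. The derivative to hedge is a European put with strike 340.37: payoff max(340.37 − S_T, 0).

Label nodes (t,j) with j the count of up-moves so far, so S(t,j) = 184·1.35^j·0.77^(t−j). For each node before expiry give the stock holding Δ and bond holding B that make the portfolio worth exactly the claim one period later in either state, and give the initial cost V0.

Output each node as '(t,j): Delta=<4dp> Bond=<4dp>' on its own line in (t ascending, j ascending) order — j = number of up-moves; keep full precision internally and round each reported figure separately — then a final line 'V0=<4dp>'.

(0,0): Delta=-0.5459 Bond=146.3534
(1,0): Delta=-0.9687 Bond=226.7440
(1,1): Delta=-0.4090 Bond=132.8450
(2,0): Delta=-1.0000 Bond=261.9037
(2,1): Delta=-0.9586 Bond=256.5496
(2,2): Delta=-0.2311 Bond=91.7884
(3,0): Delta=-1.0000 Bond=298.5702
(3,1): Delta=-1.0000 Bond=298.5702
(3,2): Delta=-0.9451 Bond=289.0023
(3,3): Delta=0.0000 Bond=0.0000
V0=45.9077

No-arbitrage ⇒ martingale measure with p* = (R−d)/(u−d) = 0.6379.
Terminal payoffs: V(4,0)=275.6884, V(4,1)=226.9672, V(4,2)=141.5469, V(4,3)=0.0000, V(4,4)=0.0000
Node (3,0) S=84.0021: V=(p*·226.9672+(1−p*)·275.6884)/1.14=214.5681; Δ=(226.9672−275.6884)/(113.4028−64.6816)=-1.0000; B=V−Δ·S=298.5702
Node (3,1) S=147.2764: V=(p*·141.5469+(1−p*)·226.9672)/1.14=151.2938; Δ=(141.5469−226.9672)/(198.8231−113.4028)=-1.0000; B=V−Δ·S=298.5702
Node (3,2) S=258.2118: V=(p*·0.0000+(1−p*)·141.5469)/1.14=44.9559; Δ=(0.0000−141.5469)/(348.5859−198.8231)=-0.9451; B=V−Δ·S=289.0023
Node (3,3) S=452.7090: V=(p*·0.0000+(1−p*)·0.0000)/1.14=0.0000; Δ=(0.0000−0.0000)/(611.1572−348.5859)=0.0000; B=V−Δ·S=0.0000
Node (2,0) S=109.0936: V=(p*·151.2938+(1−p*)·214.5681)/1.14=152.8101; Δ=(151.2938−214.5681)/(147.2764−84.0021)=-1.0000; B=V−Δ·S=261.9037
Node (2,1) S=191.2680: V=(p*·44.9559+(1−p*)·151.2938)/1.14=73.2084; Δ=(44.9559−151.2938)/(258.2118−147.2764)=-0.9586; B=V−Δ·S=256.5496
Node (2,2) S=335.3400: V=(p*·0.0000+(1−p*)·44.9559)/1.14=14.2782; Δ=(0.0000−44.9559)/(452.7090−258.2118)=-0.2311; B=V−Δ·S=91.7884
Node (1,0) S=141.6800: V=(p*·73.2084+(1−p*)·152.8101)/1.14=89.4997; Δ=(73.2084−152.8101)/(191.2680−109.0936)=-0.9687; B=V−Δ·S=226.7440
Node (1,1) S=248.4000: V=(p*·14.2782+(1−p*)·73.2084)/1.14=31.2412; Δ=(14.2782−73.2084)/(335.3400−191.2680)=-0.4090; B=V−Δ·S=132.8450
Node (0,0) S=184.0000: V=(p*·31.2412+(1−p*)·89.4997)/1.14=45.9077; Δ=(31.2412−89.4997)/(248.4000−141.6800)=-0.5459; B=V−Δ·S=146.3534
Check: Δ(0,0)·S0 + B(0,0) = 45.9077 = V0.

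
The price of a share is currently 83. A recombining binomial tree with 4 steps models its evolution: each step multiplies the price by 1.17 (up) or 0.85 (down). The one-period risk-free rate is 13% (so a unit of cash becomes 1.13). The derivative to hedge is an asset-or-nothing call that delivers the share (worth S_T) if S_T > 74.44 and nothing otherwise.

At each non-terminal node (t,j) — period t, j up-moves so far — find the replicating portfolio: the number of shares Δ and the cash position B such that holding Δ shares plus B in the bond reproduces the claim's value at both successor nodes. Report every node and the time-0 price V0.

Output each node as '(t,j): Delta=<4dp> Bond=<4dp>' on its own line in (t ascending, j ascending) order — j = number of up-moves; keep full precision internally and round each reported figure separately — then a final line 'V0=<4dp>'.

Under the risk-neutral measure, an up-move has probability p* = (R−d)/(u−d) = 0.8750 and values discount at R = 1.13.
Terminal payoffs: V(4,0)=0.0000, V(4,1)=0.0000, V(4,2)=82.0895, V(4,3)=112.9938, V(4,4)=155.5326
Node (3,0) S=50.9724: V=(p*·0.0000+(1−p*)·0.0000)/1.13=0.0000; Δ=(0.0000−0.0000)/(59.6377−43.3265)=0.0000; B=V−Δ·S=0.0000
Node (3,1) S=70.1620: V=(p*·82.0895+(1−p*)·0.0000)/1.13=63.5649; Δ=(82.0895−0.0000)/(82.0895−59.6377)=3.6563; B=V−Δ·S=-192.9648
Node (3,2) S=96.5759: V=(p*·112.9938+(1−p*)·82.0895)/1.13=96.5759; Δ=(112.9938−82.0895)/(112.9938−82.0895)=1.0000; B=V−Δ·S=0.0000
Node (3,3) S=132.9339: V=(p*·155.5326+(1−p*)·112.9938)/1.13=132.9339; Δ=(155.5326−112.9938)/(155.5326−112.9938)=1.0000; B=V−Δ·S=0.0000
Node (2,0) S=59.9675: V=(p*·63.5649+(1−p*)·0.0000)/1.13=49.2206; Δ=(63.5649−0.0000)/(70.1620−50.9724)=3.3125; B=V−Δ·S=-149.4197
Node (2,1) S=82.5435: V=(p*·96.5759+(1−p*)·63.5649)/1.13=81.8137; Δ=(96.5759−63.5649)/(96.5759−70.1620)=1.2498; B=V−Δ·S=-21.3457
Node (2,2) S=113.6187: V=(p*·132.9339+(1−p*)·96.5759)/1.13=113.6187; Δ=(132.9339−96.5759)/(132.9339−96.5759)=1.0000; B=V−Δ·S=0.0000
Node (1,0) S=70.5500: V=(p*·81.8137+(1−p*)·49.2206)/1.13=68.7961; Δ=(81.8137−49.2206)/(82.5435−59.9675)=1.4437; B=V−Δ·S=-33.0574
Node (1,1) S=97.1100: V=(p*·113.6187+(1−p*)·81.8137)/1.13=97.0293; Δ=(113.6187−81.8137)/(113.6187−82.5435)=1.0235; B=V−Δ·S=-2.3612
Node (0,0) S=83.0000: V=(p*·97.0293+(1−p*)·68.7961)/1.13=82.7435; Δ=(97.0293−68.7961)/(97.1100−70.5500)=1.0630; B=V−Δ·S=-5.4852
Check: Δ(0,0)·S0 + B(0,0) = 82.7435 = V0.

(0,0): Delta=1.0630 Bond=-5.4852
(1,0): Delta=1.4437 Bond=-33.0574
(1,1): Delta=1.0235 Bond=-2.3612
(2,0): Delta=3.3125 Bond=-149.4197
(2,1): Delta=1.2498 Bond=-21.3457
(2,2): Delta=1.0000 Bond=0.0000
(3,0): Delta=0.0000 Bond=0.0000
(3,1): Delta=3.6563 Bond=-192.9648
(3,2): Delta=1.0000 Bond=0.0000
(3,3): Delta=1.0000 Bond=0.0000
V0=82.7435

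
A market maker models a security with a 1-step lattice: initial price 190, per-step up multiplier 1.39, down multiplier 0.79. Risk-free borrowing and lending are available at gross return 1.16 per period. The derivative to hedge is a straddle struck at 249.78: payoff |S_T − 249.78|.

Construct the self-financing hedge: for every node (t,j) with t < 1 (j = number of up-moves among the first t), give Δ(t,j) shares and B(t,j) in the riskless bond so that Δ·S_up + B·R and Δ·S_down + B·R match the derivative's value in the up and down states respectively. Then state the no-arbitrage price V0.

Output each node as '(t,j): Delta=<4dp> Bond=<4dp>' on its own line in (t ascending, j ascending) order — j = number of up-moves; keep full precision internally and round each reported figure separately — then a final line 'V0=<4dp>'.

(0,0): Delta=-0.7488 Bond=182.8195
V0=40.5529

Risk-neutral probability p* = (R−d)/(u−d) = (1.16−0.79)/(1.39−0.79) = 0.6167.
Terminal payoffs: V(1,0)=99.6800, V(1,1)=14.3200
(0,0): S=190.0000. Δ = (V_up−V_dn)/(S_up−S_dn) = (14.3200−99.6800)/(264.1000−150.1000) = -0.7488. V = [p*·14.3200 + (1−p*)·99.6800]/1.16 = 40.5529. B = V − Δ·S = 182.8195.
Each (Δ,B) replicates both successor values, so the strategy is self-financing and V0 is arbitrage-free.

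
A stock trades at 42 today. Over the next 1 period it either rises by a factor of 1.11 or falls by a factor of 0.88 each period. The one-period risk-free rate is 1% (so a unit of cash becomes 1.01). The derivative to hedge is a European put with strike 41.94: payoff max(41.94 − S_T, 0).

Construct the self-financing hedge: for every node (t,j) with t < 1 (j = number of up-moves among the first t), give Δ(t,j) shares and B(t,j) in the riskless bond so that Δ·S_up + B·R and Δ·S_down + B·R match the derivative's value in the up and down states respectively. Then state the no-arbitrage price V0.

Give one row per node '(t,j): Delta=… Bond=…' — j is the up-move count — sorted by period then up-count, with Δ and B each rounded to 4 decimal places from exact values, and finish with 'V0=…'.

(0,0): Delta=-0.5155 Bond=23.7960
V0=2.1438

Since d<R<u, set p* = (R−d)/(u−d) = 0.5652; price each node as the discounted p*-expectation of its children.
Payoff layer (t=1): V(1,0)=4.9800, V(1,1)=0.0000
Node (0,0) S=42.0000: V=(p*·0.0000+(1−p*)·4.9800)/1.01=2.1438; Δ=(0.0000−4.9800)/(46.6200−36.9600)=-0.5155; B=V−Δ·S=23.7960
Root portfolio cost Δ·42+B reproduces V0=2.1438.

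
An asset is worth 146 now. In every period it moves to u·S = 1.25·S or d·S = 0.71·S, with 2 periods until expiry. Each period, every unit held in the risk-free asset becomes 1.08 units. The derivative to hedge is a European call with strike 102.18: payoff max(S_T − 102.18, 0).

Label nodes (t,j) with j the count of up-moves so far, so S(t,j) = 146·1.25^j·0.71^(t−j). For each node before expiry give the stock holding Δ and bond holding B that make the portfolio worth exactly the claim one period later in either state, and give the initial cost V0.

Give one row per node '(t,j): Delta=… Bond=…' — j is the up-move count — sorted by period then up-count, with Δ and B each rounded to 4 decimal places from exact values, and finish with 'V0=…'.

Risk-neutral probability p* = (R−d)/(u−d) = (1.08−0.71)/(1.25−0.71) = 0.6852.
Terminal payoffs: V(2,0)=0.0000, V(2,1)=27.3950, V(2,2)=125.9450
(1,0): S=103.6600. Δ = (V_up−V_dn)/(S_up−S_dn) = (27.3950−0.0000)/(129.5750−73.5986) = 0.4894. V = [p*·27.3950 + (1−p*)·0.0000]/1.08 = 17.3802. B = V − Δ·S = -33.3513.
(1,1): S=182.5000. Δ = (V_up−V_dn)/(S_up−S_dn) = (125.9450−27.3950)/(228.1250−129.5750) = 1.0000. V = [p*·125.9450 + (1−p*)·27.3950]/1.08 = 87.8889. B = V − Δ·S = -94.6111.
(0,0): S=146.0000. Δ = (V_up−V_dn)/(S_up−S_dn) = (87.8889−17.3802)/(182.5000−103.6600) = 0.8943. V = [p*·87.8889 + (1−p*)·17.3802]/1.08 = 60.8257. B = V − Δ·S = -69.7459.
Self-financing check: at every node Δ·S+B equals the discounted successor values.

(0,0): Delta=0.8943 Bond=-69.7459
(1,0): Delta=0.4894 Bond=-33.3513
(1,1): Delta=1.0000 Bond=-94.6111
V0=60.8257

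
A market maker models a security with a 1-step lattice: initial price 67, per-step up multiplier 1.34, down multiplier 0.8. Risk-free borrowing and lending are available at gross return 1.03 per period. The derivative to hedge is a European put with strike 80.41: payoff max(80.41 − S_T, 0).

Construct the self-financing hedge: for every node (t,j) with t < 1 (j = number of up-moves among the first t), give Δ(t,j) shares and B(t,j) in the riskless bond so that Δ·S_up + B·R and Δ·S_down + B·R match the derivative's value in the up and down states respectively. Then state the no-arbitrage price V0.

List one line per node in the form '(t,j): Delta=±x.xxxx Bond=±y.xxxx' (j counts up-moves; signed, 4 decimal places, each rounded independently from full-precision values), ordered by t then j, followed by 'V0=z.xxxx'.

(0,0): Delta=-0.7410 Bond=64.5908
V0=14.9426

Under the risk-neutral measure, an up-move has probability p* = (R−d)/(u−d) = 0.4259 and values discount at R = 1.03.
Terminal values V(1,·): V(1,0)=26.8100, V(1,1)=0.0000
(0,0): S=67.0000. Δ = (V_up−V_dn)/(S_up−S_dn) = (0.0000−26.8100)/(89.7800−53.6000) = -0.7410. V = [p*·0.0000 + (1−p*)·26.8100]/1.03 = 14.9426. B = V − Δ·S = 64.5908.
Each (Δ,B) replicates both successor values, so the strategy is self-financing and V0 is arbitrage-free.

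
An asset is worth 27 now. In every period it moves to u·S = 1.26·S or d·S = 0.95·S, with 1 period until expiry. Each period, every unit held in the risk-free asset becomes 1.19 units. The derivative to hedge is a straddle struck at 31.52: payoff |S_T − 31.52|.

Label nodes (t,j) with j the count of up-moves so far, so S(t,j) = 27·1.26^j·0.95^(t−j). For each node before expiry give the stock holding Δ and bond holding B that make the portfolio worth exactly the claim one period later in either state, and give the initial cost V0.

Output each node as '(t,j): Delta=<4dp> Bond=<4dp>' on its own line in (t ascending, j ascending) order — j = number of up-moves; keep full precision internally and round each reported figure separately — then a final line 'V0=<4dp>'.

(0,0): Delta=-0.4026 Bond=13.6113
V0=2.7403

Risk-neutral probability p* = (R−d)/(u−d) = (1.19−0.95)/(1.26−0.95) = 0.7742.
Payoff layer (t=1): V(1,0)=5.8700, V(1,1)=2.5000
(0,0): S=27.0000. Δ = (V_up−V_dn)/(S_up−S_dn) = (2.5000−5.8700)/(34.0200−25.6500) = -0.4026. V = [p*·2.5000 + (1−p*)·5.8700]/1.19 = 2.7403. B = V − Δ·S = 13.6113.
The time-0 hedge costs 2.7403, which is the no-arbitrage price.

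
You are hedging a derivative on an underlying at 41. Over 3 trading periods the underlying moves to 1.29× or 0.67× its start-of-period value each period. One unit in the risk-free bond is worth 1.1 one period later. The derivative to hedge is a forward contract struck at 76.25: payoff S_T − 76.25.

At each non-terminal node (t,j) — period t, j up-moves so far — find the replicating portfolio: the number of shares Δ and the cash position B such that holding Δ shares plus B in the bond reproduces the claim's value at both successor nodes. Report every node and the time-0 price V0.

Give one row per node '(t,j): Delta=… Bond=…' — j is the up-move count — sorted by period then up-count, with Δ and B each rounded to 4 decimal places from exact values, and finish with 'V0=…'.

(0,0): Delta=1.0000 Bond=-57.2878
(1,0): Delta=1.0000 Bond=-63.0165
(1,1): Delta=1.0000 Bond=-63.0165
(2,0): Delta=1.0000 Bond=-69.3182
(2,1): Delta=1.0000 Bond=-69.3182
(2,2): Delta=1.0000 Bond=-69.3182
V0=-16.2878

The replicating-portfolio and risk-neutral prices coincide; use p* = (1.1−0.67)/(1.29−0.67) = 0.6935 for the latter.
Payoff layer (t=3): V(3,0)=-63.9187, V(3,1)=-52.5077, V(3,2)=-30.5372, V(3,3)=11.7642
Node (2,0) S=18.4049: V=(p*·-52.5077+(1−p*)·-63.9187)/1.1=-50.9133; Δ=(-52.5077−-63.9187)/(23.7423−12.3313)=1.0000; B=V−Δ·S=-69.3182
Node (2,1) S=35.4363: V=(p*·-30.5372+(1−p*)·-52.5077)/1.1=-33.8819; Δ=(-30.5372−-52.5077)/(45.7128−23.7423)=1.0000; B=V−Δ·S=-69.3182
Node (2,2) S=68.2281: V=(p*·11.7642+(1−p*)·-30.5372)/1.1=-1.0901; Δ=(11.7642−-30.5372)/(88.0142−45.7128)=1.0000; B=V−Δ·S=-69.3182
Node (1,0) S=27.4700: V=(p*·-33.8819+(1−p*)·-50.9133)/1.1=-35.5465; Δ=(-33.8819−-50.9133)/(35.4363−18.4049)=1.0000; B=V−Δ·S=-63.0165
Node (1,1) S=52.8900: V=(p*·-1.0901+(1−p*)·-33.8819)/1.1=-10.1265; Δ=(-1.0901−-33.8819)/(68.2281−35.4363)=1.0000; B=V−Δ·S=-63.0165
Node (0,0) S=41.0000: V=(p*·-10.1265+(1−p*)·-35.5465)/1.1=-16.2878; Δ=(-10.1265−-35.5465)/(52.8900−27.4700)=1.0000; B=V−Δ·S=-57.2878
Self-financing check: at every node Δ·S+B equals the discounted successor values.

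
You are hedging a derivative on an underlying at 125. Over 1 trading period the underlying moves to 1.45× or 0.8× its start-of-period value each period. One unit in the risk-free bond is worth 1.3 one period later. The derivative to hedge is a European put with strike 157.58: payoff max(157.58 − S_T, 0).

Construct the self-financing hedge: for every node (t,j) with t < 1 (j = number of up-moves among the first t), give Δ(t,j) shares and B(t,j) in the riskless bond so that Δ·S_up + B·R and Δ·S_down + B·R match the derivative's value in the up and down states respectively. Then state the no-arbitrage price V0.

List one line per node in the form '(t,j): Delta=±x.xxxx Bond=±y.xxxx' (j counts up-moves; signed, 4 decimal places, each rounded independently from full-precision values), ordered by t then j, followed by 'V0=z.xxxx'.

(0,0): Delta=-0.7087 Bond=98.8059
V0=10.2213

No-arbitrage ⇒ martingale measure with p* = (R−d)/(u−d) = 0.7692.
Payoff layer (t=1): V(1,0)=57.5800, V(1,1)=0.0000
(0,0): S=125.0000. Δ = (V_up−V_dn)/(S_up−S_dn) = (0.0000−57.5800)/(181.2500−100.0000) = -0.7087. V = [p*·0.0000 + (1−p*)·57.5800]/1.3 = 10.2213. B = V − Δ·S = 98.8059.
Self-financing check: at every node Δ·S+B equals the discounted successor values.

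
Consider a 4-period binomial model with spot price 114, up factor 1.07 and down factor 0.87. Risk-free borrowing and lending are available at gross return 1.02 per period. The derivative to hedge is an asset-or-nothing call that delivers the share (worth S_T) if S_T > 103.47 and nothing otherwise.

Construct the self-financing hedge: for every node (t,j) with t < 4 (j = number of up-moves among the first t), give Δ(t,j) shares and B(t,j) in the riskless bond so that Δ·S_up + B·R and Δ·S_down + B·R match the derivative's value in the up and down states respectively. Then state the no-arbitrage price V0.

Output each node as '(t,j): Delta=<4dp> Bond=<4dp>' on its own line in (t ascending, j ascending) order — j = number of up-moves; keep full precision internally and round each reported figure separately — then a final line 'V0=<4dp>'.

(0,0): Delta=2.6055 Bond=-205.9908
(1,0): Delta=3.3116 Bond=-280.1475
(1,1): Delta=2.4141 Bond=-186.7650
(2,0): Delta=0.0000 Bond=0.0000
(2,1): Delta=4.2092 Bond=-381.0006
(2,2): Delta=1.9276 Bond=-127.0002
(3,0): Delta=0.0000 Bond=0.0000
(3,1): Delta=0.0000 Bond=0.0000
(3,2): Delta=5.3500 Bond=-518.1608
(3,3): Delta=1.0000 Bond=0.0000
V0=91.0344

Risk-neutral probability p* = (R−d)/(u−d) = (1.02−0.87)/(1.07−0.87) = 0.7500.
Terminal values V(4,·): V(4,0)=0.0000, V(4,1)=0.0000, V(4,2)=0.0000, V(4,3)=121.4998, V(4,4)=149.4307
(3,0): S=75.0693. Δ = (V_up−V_dn)/(S_up−S_dn) = (0.0000−0.0000)/(80.3242−65.3103) = 0.0000. V = [p*·0.0000 + (1−p*)·0.0000]/1.02 = 0.0000. B = V − Δ·S = 0.0000.
(3,1): S=92.3267. Δ = (V_up−V_dn)/(S_up−S_dn) = (0.0000−0.0000)/(98.7895−80.3242) = 0.0000. V = [p*·0.0000 + (1−p*)·0.0000]/1.02 = 0.0000. B = V − Δ·S = 0.0000.
(3,2): S=113.5512. Δ = (V_up−V_dn)/(S_up−S_dn) = (121.4998−0.0000)/(121.4998−98.7895) = 5.3500. V = [p*·121.4998 + (1−p*)·0.0000]/1.02 = 89.3381. B = V − Δ·S = -518.1608.
(3,3): S=139.6549. Δ = (V_up−V_dn)/(S_up−S_dn) = (149.4307−121.4998)/(149.4307−121.4998) = 1.0000. V = [p*·149.4307 + (1−p*)·121.4998]/1.02 = 139.6549. B = V − Δ·S = 0.0000.
(2,0): S=86.2866. Δ = (V_up−V_dn)/(S_up−S_dn) = (0.0000−0.0000)/(92.3267−75.0693) = 0.0000. V = [p*·0.0000 + (1−p*)·0.0000]/1.02 = 0.0000. B = V − Δ·S = 0.0000.
(2,1): S=106.1226. Δ = (V_up−V_dn)/(S_up−S_dn) = (89.3381−0.0000)/(113.5512−92.3267) = 4.2092. V = [p*·89.3381 + (1−p*)·0.0000]/1.02 = 65.6898. B = V − Δ·S = -381.0006.
(2,2): S=130.5186. Δ = (V_up−V_dn)/(S_up−S_dn) = (139.6549−89.3381)/(139.6549−113.5512) = 1.9276. V = [p*·139.6549 + (1−p*)·89.3381]/1.02 = 124.5840. B = V − Δ·S = -127.0002.
(1,0): S=99.1800. Δ = (V_up−V_dn)/(S_up−S_dn) = (65.6898−0.0000)/(106.1226−86.2866) = 3.3116. V = [p*·65.6898 + (1−p*)·0.0000]/1.02 = 48.3013. B = V − Δ·S = -280.1475.
(1,1): S=121.9800. Δ = (V_up−V_dn)/(S_up−S_dn) = (124.5840−65.6898)/(130.5186−106.1226) = 2.4141. V = [p*·124.5840 + (1−p*)·65.6898]/1.02 = 107.7063. B = V − Δ·S = -186.7650.
(0,0): S=114.0000. Δ = (V_up−V_dn)/(S_up−S_dn) = (107.7063−48.3013)/(121.9800−99.1800) = 2.6055. V = [p*·107.7063 + (1−p*)·48.3013]/1.02 = 91.0344. B = V − Δ·S = -205.9908.
Root portfolio cost Δ·114+B reproduces V0=91.0344.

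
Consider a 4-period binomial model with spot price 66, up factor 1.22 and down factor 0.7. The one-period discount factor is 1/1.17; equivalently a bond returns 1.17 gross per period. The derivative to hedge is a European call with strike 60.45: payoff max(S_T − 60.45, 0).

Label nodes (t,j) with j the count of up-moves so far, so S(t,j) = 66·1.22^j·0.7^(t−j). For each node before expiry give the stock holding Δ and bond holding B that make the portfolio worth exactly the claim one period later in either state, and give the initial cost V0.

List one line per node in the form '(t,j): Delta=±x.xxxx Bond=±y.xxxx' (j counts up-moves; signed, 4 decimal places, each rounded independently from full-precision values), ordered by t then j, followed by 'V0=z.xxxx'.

(0,0): Delta=0.9377 Bond=-27.7882
(1,0): Delta=0.5823 Bond=-16.0962
(1,1): Delta=0.9593 Bond=-34.2586
(2,0): Delta=0.0000 Bond=0.0000
(2,1): Delta=0.6179 Bond=-20.8361
(2,2): Delta=0.9802 Bond=-42.1300
(3,0): Delta=0.0000 Bond=0.0000
(3,1): Delta=0.0000 Bond=0.0000
(3,2): Delta=0.6556 Bond=-26.9716
(3,3): Delta=1.0000 Bond=-51.6667
V0=34.0970

Risk-neutral probability p* = (R−d)/(u−d) = (1.17−0.7)/(1.22−0.7) = 0.9038.
At expiry t=4: V(4,0)=0.0000, V(4,1)=0.0000, V(4,2)=0.0000, V(4,3)=23.4422, V(4,4)=85.7621
Node (3,0) S=22.6380: V=(p*·0.0000+(1−p*)·0.0000)/1.17=0.0000; Δ=(0.0000−0.0000)/(27.6184−15.8466)=0.0000; B=V−Δ·S=0.0000
Node (3,1) S=39.4548: V=(p*·0.0000+(1−p*)·0.0000)/1.17=0.0000; Δ=(0.0000−0.0000)/(48.1349−27.6184)=0.0000; B=V−Δ·S=0.0000
Node (3,2) S=68.7641: V=(p*·23.4422+(1−p*)·0.0000)/1.17=18.1095; Δ=(23.4422−0.0000)/(83.8922−48.1349)=0.6556; B=V−Δ·S=-26.9716
Node (3,3) S=119.8460: V=(p*·85.7621+(1−p*)·23.4422)/1.17=68.1793; Δ=(85.7621−23.4422)/(146.2121−83.8922)=1.0000; B=V−Δ·S=-51.6667
Node (2,0) S=32.3400: V=(p*·0.0000+(1−p*)·0.0000)/1.17=0.0000; Δ=(0.0000−0.0000)/(39.4548−22.6380)=0.0000; B=V−Δ·S=0.0000
Node (2,1) S=56.3640: V=(p*·18.1095+(1−p*)·0.0000)/1.17=13.9899; Δ=(18.1095−0.0000)/(68.7641−39.4548)=0.6179; B=V−Δ·S=-20.8361
Node (2,2) S=98.2344: V=(p*·68.1793+(1−p*)·18.1095)/1.17=54.1580; Δ=(68.1793−18.1095)/(119.8460−68.7641)=0.9802; B=V−Δ·S=-42.1300
Node (1,0) S=46.2000: V=(p*·13.9899+(1−p*)·0.0000)/1.17=10.8075; Δ=(13.9899−0.0000)/(56.3640−32.3400)=0.5823; B=V−Δ·S=-16.0962
Node (1,1) S=80.5200: V=(p*·54.1580+(1−p*)·13.9899)/1.17=42.9878; Δ=(54.1580−13.9899)/(98.2344−56.3640)=0.9593; B=V−Δ·S=-34.2586
Node (0,0) S=66.0000: V=(p*·42.9878+(1−p*)·10.8075)/1.17=34.0970; Δ=(42.9878−10.8075)/(80.5200−46.2000)=0.9377; B=V−Δ·S=-27.7882
Root portfolio cost Δ·66+B reproduces V0=34.0970.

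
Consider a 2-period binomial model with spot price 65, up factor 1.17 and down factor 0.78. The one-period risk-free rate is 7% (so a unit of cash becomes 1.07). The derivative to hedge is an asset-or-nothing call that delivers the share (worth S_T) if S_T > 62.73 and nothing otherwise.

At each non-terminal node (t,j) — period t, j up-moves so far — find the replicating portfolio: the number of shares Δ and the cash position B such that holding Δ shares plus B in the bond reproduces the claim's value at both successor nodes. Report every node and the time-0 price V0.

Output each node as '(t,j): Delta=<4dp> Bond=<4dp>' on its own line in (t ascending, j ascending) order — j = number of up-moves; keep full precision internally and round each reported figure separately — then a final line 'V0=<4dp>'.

The replicating-portfolio and risk-neutral prices coincide; use p* = (1.07−0.78)/(1.17−0.78) = 0.7436 for the latter.
Terminal values V(2,·): V(2,0)=0.0000, V(2,1)=0.0000, V(2,2)=88.9785
(1,0): S=50.7000. Δ = (V_up−V_dn)/(S_up−S_dn) = (0.0000−0.0000)/(59.3190−39.5460) = 0.0000. V = [p*·0.0000 + (1−p*)·0.0000]/1.07 = 0.0000. B = V − Δ·S = 0.0000.
(1,1): S=76.0500. Δ = (V_up−V_dn)/(S_up−S_dn) = (88.9785−0.0000)/(88.9785−59.3190) = 3.0000. V = [p*·88.9785 + (1−p*)·0.0000]/1.07 = 61.8350. B = V − Δ·S = -166.3150.
(0,0): S=65.0000. Δ = (V_up−V_dn)/(S_up−S_dn) = (61.8350−0.0000)/(76.0500−50.7000) = 2.4393. V = [p*·61.8350 + (1−p*)·0.0000]/1.07 = 42.9719. B = V − Δ·S = -115.5795.
Check: Δ(0,0)·S0 + B(0,0) = 42.9719 = V0.

(0,0): Delta=2.4393 Bond=-115.5795
(1,0): Delta=0.0000 Bond=0.0000
(1,1): Delta=3.0000 Bond=-166.3150
V0=42.9719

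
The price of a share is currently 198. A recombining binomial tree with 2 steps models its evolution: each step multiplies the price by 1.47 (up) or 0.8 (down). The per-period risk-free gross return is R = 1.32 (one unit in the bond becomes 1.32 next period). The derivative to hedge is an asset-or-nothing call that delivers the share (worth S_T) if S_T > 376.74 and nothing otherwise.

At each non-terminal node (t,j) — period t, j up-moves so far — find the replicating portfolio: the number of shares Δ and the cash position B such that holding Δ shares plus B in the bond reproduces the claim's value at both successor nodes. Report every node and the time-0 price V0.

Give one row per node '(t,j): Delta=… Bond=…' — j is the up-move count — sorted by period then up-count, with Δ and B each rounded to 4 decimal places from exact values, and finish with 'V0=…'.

(0,0): Delta=1.8963 Bond=-227.5599
(1,0): Delta=0.0000 Bond=0.0000
(1,1): Delta=2.1940 Bond=-387.0269
V0=147.9139

Under the risk-neutral measure, an up-move has probability p* = (R−d)/(u−d) = 0.7761 and values discount at R = 1.32.
Payoff layer (t=2): V(2,0)=0.0000, V(2,1)=0.0000, V(2,2)=427.8582
Node (1,0) S=158.4000: V=(p*·0.0000+(1−p*)·0.0000)/1.32=0.0000; Δ=(0.0000−0.0000)/(232.8480−126.7200)=0.0000; B=V−Δ·S=0.0000
Node (1,1) S=291.0600: V=(p*·427.8582+(1−p*)·0.0000)/1.32=251.5675; Δ=(427.8582−0.0000)/(427.8582−232.8480)=2.1940; B=V−Δ·S=-387.0269
Node (0,0) S=198.0000: V=(p*·251.5675+(1−p*)·0.0000)/1.32=147.9139; Δ=(251.5675−0.0000)/(291.0600−158.4000)=1.8963; B=V−Δ·S=-227.5599
The time-0 hedge costs 147.9139, which is the no-arbitrage price.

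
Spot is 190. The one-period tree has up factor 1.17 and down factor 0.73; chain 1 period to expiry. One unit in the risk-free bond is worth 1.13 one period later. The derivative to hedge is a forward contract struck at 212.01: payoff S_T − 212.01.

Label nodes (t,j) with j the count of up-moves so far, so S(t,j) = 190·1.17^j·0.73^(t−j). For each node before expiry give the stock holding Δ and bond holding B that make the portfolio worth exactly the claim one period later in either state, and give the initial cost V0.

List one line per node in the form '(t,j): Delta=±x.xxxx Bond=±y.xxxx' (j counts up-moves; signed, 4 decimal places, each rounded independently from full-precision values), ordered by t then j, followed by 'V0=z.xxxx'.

(0,0): Delta=1.0000 Bond=-187.6195
V0=2.3805

Since d<R<u, set p* = (R−d)/(u−d) = 0.9091; price each node as the discounted p*-expectation of its children.
Terminal values V(1,·): V(1,0)=-73.3100, V(1,1)=10.2900
Node (0,0) S=190.0000: V=(p*·10.2900+(1−p*)·-73.3100)/1.13=2.3805; Δ=(10.2900−-73.3100)/(222.3000−138.7000)=1.0000; B=V−Δ·S=-187.6195
Check: Δ(0,0)·S0 + B(0,0) = 2.3805 = V0.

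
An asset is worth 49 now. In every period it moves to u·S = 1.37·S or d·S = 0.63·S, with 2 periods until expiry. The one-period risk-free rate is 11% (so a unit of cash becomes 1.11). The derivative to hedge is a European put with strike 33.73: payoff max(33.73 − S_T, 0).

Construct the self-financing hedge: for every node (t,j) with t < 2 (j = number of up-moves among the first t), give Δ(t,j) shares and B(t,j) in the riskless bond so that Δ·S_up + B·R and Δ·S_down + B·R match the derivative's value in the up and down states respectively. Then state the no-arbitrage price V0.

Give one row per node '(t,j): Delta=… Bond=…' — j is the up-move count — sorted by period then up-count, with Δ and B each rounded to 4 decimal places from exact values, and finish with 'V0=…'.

(0,0): Delta=-0.1247 Bond=7.5400
(1,0): Delta=-0.6252 Bond=23.8206
(1,1): Delta=0.0000 Bond=0.0000
V0=1.4309

Since d<R<u, set p* = (R−d)/(u−d) = 0.6486; price each node as the discounted p*-expectation of its children.
Terminal values V(2,·): V(2,0)=14.2819, V(2,1)=0.0000, V(2,2)=0.0000
(1,0): S=30.8700. Δ = (V_up−V_dn)/(S_up−S_dn) = (0.0000−14.2819)/(42.2919−19.4481) = -0.6252. V = [p*·0.0000 + (1−p*)·14.2819]/1.11 = 4.5207. B = V − Δ·S = 23.8206.
(1,1): S=67.1300. Δ = (V_up−V_dn)/(S_up−S_dn) = (0.0000−0.0000)/(91.9681−42.2919) = 0.0000. V = [p*·0.0000 + (1−p*)·0.0000]/1.11 = 0.0000. B = V − Δ·S = 0.0000.
(0,0): S=49.0000. Δ = (V_up−V_dn)/(S_up−S_dn) = (0.0000−4.5207)/(67.1300−30.8700) = -0.1247. V = [p*·0.0000 + (1−p*)·4.5207]/1.11 = 1.4309. B = V − Δ·S = 7.5400.
Self-financing check: at every node Δ·S+B equals the discounted successor values.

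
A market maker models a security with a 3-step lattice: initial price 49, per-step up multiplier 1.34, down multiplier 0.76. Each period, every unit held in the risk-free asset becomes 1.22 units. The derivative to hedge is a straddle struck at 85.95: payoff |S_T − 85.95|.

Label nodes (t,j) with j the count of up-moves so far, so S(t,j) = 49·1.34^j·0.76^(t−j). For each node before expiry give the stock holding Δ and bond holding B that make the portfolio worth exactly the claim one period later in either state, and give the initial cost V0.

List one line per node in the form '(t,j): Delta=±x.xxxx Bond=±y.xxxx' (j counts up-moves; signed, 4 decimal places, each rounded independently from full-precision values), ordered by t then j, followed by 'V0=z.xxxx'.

Under the risk-neutral measure, an up-move has probability p* = (R−d)/(u−d) = 0.7931 and values discount at R = 1.22.
Terminal values V(3,·): V(3,0)=64.4402, V(3,1)=48.0248, V(3,2)=19.0819, V(3,3)=31.9491
Node (2,0) S=28.3024: V=(p*·48.0248+(1−p*)·64.4402)/1.22=42.1484; Δ=(48.0248−64.4402)/(37.9252−21.5098)=-1.0000; B=V−Δ·S=70.4508
Node (2,1) S=49.9016: V=(p*·19.0819+(1−p*)·48.0248)/1.22=20.5492; Δ=(19.0819−48.0248)/(66.8681−37.9252)=-1.0000; B=V−Δ·S=70.4508
Node (2,2) S=87.9844: V=(p*·31.9491+(1−p*)·19.0819)/1.22=24.0057; Δ=(31.9491−19.0819)/(117.8991−66.8681)=0.2521; B=V−Δ·S=1.8208
Node (1,0) S=37.2400: V=(p*·20.5492+(1−p*)·42.1484)/1.22=20.5066; Δ=(20.5492−42.1484)/(49.9016−28.3024)=-1.0000; B=V−Δ·S=57.7466
Node (1,1) S=65.6600: V=(p*·24.0057+(1−p*)·20.5492)/1.22=19.0906; Δ=(24.0057−20.5492)/(87.9844−49.9016)=0.0908; B=V−Δ·S=13.1312
Node (0,0) S=49.0000: V=(p*·19.0906+(1−p*)·20.5066)/1.22=15.8882; Δ=(19.0906−20.5066)/(65.6600−37.2400)=-0.0498; B=V−Δ·S=18.3295
The time-0 hedge costs 15.8882, which is the no-arbitrage price.

(0,0): Delta=-0.0498 Bond=18.3295
(1,0): Delta=-1.0000 Bond=57.7466
(1,1): Delta=0.0908 Bond=13.1312
(2,0): Delta=-1.0000 Bond=70.4508
(2,1): Delta=-1.0000 Bond=70.4508
(2,2): Delta=0.2521 Bond=1.8208
V0=15.8882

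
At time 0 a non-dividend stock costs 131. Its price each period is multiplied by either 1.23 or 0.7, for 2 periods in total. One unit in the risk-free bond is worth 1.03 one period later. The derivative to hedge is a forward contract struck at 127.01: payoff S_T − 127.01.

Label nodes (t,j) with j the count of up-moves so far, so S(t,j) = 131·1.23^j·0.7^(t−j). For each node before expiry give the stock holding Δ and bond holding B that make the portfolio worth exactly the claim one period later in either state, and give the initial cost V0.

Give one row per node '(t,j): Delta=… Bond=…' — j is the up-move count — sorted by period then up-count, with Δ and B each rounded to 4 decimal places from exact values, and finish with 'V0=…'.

The replicating-portfolio and risk-neutral prices coincide; use p* = (1.03−0.7)/(1.23−0.7) = 0.6226 for the latter.
Terminal payoffs: V(2,0)=-62.8200, V(2,1)=-14.2190, V(2,2)=71.1799
(1,0): S=91.7000. Δ = (V_up−V_dn)/(S_up−S_dn) = (-14.2190−-62.8200)/(112.7910−64.1900) = 1.0000. V = [p*·-14.2190 + (1−p*)·-62.8200]/1.03 = -31.6107. B = V − Δ·S = -123.3107.
(1,1): S=161.1300. Δ = (V_up−V_dn)/(S_up−S_dn) = (71.1799−-14.2190)/(198.1899−112.7910) = 1.0000. V = [p*·71.1799 + (1−p*)·-14.2190]/1.03 = 37.8193. B = V − Δ·S = -123.3107.
(0,0): S=131.0000. Δ = (V_up−V_dn)/(S_up−S_dn) = (37.8193−-31.6107)/(161.1300−91.7000) = 1.0000. V = [p*·37.8193 + (1−p*)·-31.6107]/1.03 = 11.2809. B = V − Δ·S = -119.7191.
Each (Δ,B) replicates both successor values, so the strategy is self-financing and V0 is arbitrage-free.

(0,0): Delta=1.0000 Bond=-119.7191
(1,0): Delta=1.0000 Bond=-123.3107
(1,1): Delta=1.0000 Bond=-123.3107
V0=11.2809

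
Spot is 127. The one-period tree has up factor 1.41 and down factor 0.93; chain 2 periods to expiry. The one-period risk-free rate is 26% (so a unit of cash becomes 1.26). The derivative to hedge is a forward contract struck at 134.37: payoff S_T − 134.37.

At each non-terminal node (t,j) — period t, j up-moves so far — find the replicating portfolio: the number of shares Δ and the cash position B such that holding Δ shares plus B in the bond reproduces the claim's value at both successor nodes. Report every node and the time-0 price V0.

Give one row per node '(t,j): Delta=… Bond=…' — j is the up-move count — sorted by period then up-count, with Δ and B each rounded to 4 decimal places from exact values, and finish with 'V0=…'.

(0,0): Delta=1.0000 Bond=-84.6372
(1,0): Delta=1.0000 Bond=-106.6429
(1,1): Delta=1.0000 Bond=-106.6429
V0=42.3628

Since d<R<u, set p* = (R−d)/(u−d) = 0.6875; price each node as the discounted p*-expectation of its children.
At expiry t=2: V(2,0)=-24.5277, V(2,1)=32.1651, V(2,2)=118.1187
  t=1,j=0: stock 118.1100 → up 166.5351 (V=32.1651), down 109.8423 (V=-24.5277). Price 11.4671; hedge Δ=1.0000, bond B=-106.6429.
  t=1,j=1: stock 179.0700 → up 252.4887 (V=118.1187), down 166.5351 (V=32.1651). Price 72.4271; hedge Δ=1.0000, bond B=-106.6429.
  t=0,j=0: stock 127.0000 → up 179.0700 (V=72.4271), down 118.1100 (V=11.4671). Price 42.3628; hedge Δ=1.0000, bond B=-84.6372.
Each (Δ,B) replicates both successor values, so the strategy is self-financing and V0 is arbitrage-free.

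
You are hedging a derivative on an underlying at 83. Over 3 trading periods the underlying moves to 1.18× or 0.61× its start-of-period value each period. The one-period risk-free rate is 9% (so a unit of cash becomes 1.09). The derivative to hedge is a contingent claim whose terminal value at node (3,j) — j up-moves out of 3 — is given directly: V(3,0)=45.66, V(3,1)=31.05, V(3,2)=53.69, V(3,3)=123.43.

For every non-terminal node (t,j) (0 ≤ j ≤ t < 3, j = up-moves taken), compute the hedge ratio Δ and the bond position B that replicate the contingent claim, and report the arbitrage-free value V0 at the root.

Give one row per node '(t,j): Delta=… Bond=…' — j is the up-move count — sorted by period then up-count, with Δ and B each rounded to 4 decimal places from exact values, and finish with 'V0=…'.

(0,0): Delta=0.9805 Bond=-8.8880
(1,0): Delta=0.5328 Bond=12.9807
(1,1): Delta=1.0239 Bond=-13.9383
(2,0): Delta=-0.8299 Bond=56.2342
(2,1): Delta=0.6648 Bond=6.2580
(2,2): Delta=1.0587 Bond=-19.2147
V0=72.4920

The replicating-portfolio and risk-neutral prices coincide; use p* = (1.09−0.61)/(1.18−0.61) = 0.8421 for the latter.
Terminal values V(3,·): V(3,0)=45.6600, V(3,1)=31.0500, V(3,2)=53.6900, V(3,3)=123.4300
Node (2,0) S=30.8843: V=(p*·31.0500+(1−p*)·45.6600)/1.09=30.6026; Δ=(31.0500−45.6600)/(36.4435−18.8394)=-0.8299; B=V−Δ·S=56.2342
Node (2,1) S=59.7434: V=(p*·53.6900+(1−p*)·31.0500)/1.09=45.9773; Δ=(53.6900−31.0500)/(70.4972−36.4435)=0.6648; B=V−Δ·S=6.2580
Node (2,2) S=115.5692: V=(p*·123.4300+(1−p*)·53.6900)/1.09=103.1362; Δ=(123.4300−53.6900)/(136.3717−70.4972)=1.0587; B=V−Δ·S=-19.2147
Node (1,0) S=50.6300: V=(p*·45.9773+(1−p*)·30.6026)/1.09=39.9539; Δ=(45.9773−30.6026)/(59.7434−30.8843)=0.5328; B=V−Δ·S=12.9807
Node (1,1) S=97.9400: V=(p*·103.1362+(1−p*)·45.9773)/1.09=86.3404; Δ=(103.1362−45.9773)/(115.5692−59.7434)=1.0239; B=V−Δ·S=-13.9383
Node (0,0) S=83.0000: V=(p*·86.3404+(1−p*)·39.9539)/1.09=72.4920; Δ=(86.3404−39.9539)/(97.9400−50.6300)=0.9805; B=V−Δ·S=-8.8880
The time-0 hedge costs 72.4920, which is the no-arbitrage price.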